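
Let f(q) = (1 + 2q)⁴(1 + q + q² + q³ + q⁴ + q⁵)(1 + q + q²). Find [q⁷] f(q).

(1 + 2q)⁴ has coefficients 1,8,24,32,16 for degrees 0…4.
(1 + q + q² + q³ + q⁴ + q⁵) has coefficients 1,1,1,1,1,1,0,0 for degrees 0…7.
Finally multiplying by (1 + q + q²), the product of all factors after the first has coefficients 1,2,3,3,3,3,2,1 for degrees 0…7.
[q⁷] = 1·1 + 8·2 + 24·3 + 32·3 + 16·3 = 233.

233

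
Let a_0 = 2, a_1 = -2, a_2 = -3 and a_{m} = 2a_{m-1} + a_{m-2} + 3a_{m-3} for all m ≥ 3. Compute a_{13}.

-115507

The ordinary generating function has denominator 1 - 2x - x^2 - 3x^3.
Iterating the recurrence: a_0,…,a_{13} = 2, -2, -3, -2, -13, -37, -93, -262, -728, -1997, -5508, -15197, -41893, -115507.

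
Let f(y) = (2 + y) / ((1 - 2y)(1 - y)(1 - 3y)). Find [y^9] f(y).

201553

Partial fractions give a closed form: a_n = (-10)·2^n + (3/2)·1^n + (21/2)·3^n.
At n = 9: a_9 = 201553.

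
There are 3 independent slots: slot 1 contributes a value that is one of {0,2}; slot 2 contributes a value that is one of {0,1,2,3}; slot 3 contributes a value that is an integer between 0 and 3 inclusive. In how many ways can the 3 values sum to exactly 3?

6

The generating function for the choices is (1 + t²)·(1 + t + t² + t³)·(1 + t + t² + t³); the count is [t³].
(1 + t²) has coefficients 1,0,1 for degrees 0…2.
(1 + t + t² + t³) has coefficients 1,1,1,1 for degrees 0…3.
Finally multiplying by (1 + t + t² + t³), the product of all factors after the first has coefficients 1,2,3,4 for degrees 0…3.
[t³] = 1·4 + 1·2 = 6.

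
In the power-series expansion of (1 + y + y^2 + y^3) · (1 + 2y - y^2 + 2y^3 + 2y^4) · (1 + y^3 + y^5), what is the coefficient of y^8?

7

(1 + y + y^2 + y^3) has coefficients 1,1,1,1 for degrees 0…3.
(1 + 2y - y^2 + 2y^3 + 2y^4) has coefficients 1,2,-1,2,2,0,0,0,0 for degrees 0…8.
Finally multiplying by (1 + y^3 + y^5), the product of all factors after the first has coefficients 1,2,-1,3,4,0,4,1,2 for degrees 0…8.
[y^8] = 1·2 + 1·1 + 1·4 + 1·0 = 7.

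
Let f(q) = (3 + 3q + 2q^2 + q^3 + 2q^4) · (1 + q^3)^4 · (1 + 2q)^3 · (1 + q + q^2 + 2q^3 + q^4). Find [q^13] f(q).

2838

(3 + 3q + 2q^2 + q^3 + 2q^4) has coefficients 3,3,2,1,2 for degrees 0…4.
(1 + q^3)^4 has coefficients 1,0,0,4,0,0,6,0,0,4,0,0,1,0 for degrees 0…13.
Multiplying by (1 + 2q)^3 gives running coefficients 1,6,12,12,24,48,38,36,72,52,24,48,33,6 for degrees 0…13.
Finally multiplying by (1 + q + q^2 + 2q^3 + q^4), the product of all factors after the first has coefficients 1,7,19,32,61,114,146,182,266,284,258,304,281,187 for degrees 0…13.
[q^13] = 3·187 + 3·281 + 2·304 + 1·258 + 2·284 = 2838.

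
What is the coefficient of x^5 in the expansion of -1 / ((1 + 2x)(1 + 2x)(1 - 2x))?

The denominator gives the recurrence a_n = −2a_(n−1) + 4a_(n−2) + 8a_(n−3) for n ≥ 3; the numerator fixes a_0 = -1, a_1 = 2, a_2 = -8.
Iterating: -1, 2, -8, 16, -48, 96, so a_5 = 96.

96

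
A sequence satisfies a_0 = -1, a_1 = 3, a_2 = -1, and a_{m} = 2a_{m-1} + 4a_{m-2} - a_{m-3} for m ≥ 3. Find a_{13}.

The ordinary generating function has denominator 1 - 2y - 4y^2 + y^3.
Iterating the recurrence: a_0,…,a_{13} = -1, 3, -1, 11, 15, 75, 199, 683, 2087, 6707, 21079, 66899, 211407, 669331.

669331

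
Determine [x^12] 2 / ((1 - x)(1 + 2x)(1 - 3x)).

Partial fractions give a closed form: a_n = (-1/3)·1^n + (8/15)·(-2)^n + (9/5)·3^n.
At n = 12: a_12 = 958778.

958778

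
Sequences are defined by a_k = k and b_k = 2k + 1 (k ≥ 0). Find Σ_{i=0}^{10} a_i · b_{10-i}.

Write out a_i and b_{10-i} for i = 0,…,10 and sum the products.
Σ = 0·21 + 1·19 + 2·17 + 3·15 + 4·13 + 5·11 + 6·9 + 7·7 + 8·5 + 9·3 + 10·1 = 385.

385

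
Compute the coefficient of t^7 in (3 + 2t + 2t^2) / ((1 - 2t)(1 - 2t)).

The denominator gives the recurrence a_n = 4a_(n−1) − 4a_(n−2) for n ≥ 3; the numerator fixes a_0 = 3, a_1 = 14, a_2 = 46.
Iterating: 3, 14, 46, 128, 328, 800, 1888, 4352, so a_7 = 4352.

4352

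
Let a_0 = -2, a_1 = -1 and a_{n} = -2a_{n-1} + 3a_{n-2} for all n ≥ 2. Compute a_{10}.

-14764

The ordinary generating function has denominator 1 + 2t - 3t^2.
Iterating the recurrence: a_0,…,a_{10} = -2, -1, -4, 5, -22, 59, -184, 545, -1642, 4919, -14764.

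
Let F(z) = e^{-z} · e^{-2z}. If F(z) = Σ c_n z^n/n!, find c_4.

The EGF product rule gives c_4 = Σ_{k_1+k_2=4} C(4; k_1,k_2) · ∏ g_i(k_i), where e^{-z} gives (-1)^k; e^{-2z} gives (-2)^k.
g_1(k) for k = 0…4: 1, -1, 1, -1, 1.
g_2(k) for k = 0…4: 1, -2, 4, -8, 16.
c_4 = Σ_k C(4,k)·g_1(k)·g_2(4−k) = 1·1·16 + 4·(-1)·(-8) + 6·1·4 + 4·(-1)·(-2) + 1·1·1 = 16 + 32 + 24 + 8 + 1 = 81.

81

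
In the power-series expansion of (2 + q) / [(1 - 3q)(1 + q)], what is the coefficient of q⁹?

The denominator gives the recurrence a_n = 2a_(n−1) + 3a_(n−2) for n ≥ 2; the numerator fixes a_0 = 2, a_1 = 5.
Iterating: 2, 5, 16, 47, 142, 425, 1276, 3827, 11482, 34445, so a_9 = 34445.

34445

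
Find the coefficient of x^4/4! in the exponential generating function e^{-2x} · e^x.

1

The EGF product rule gives c_4 = Σ_{k_1+k_2=4} C(4; k_1,k_2) · ∏ g_i(k_i), where e^{-2x} gives (-2)^k; e^x gives (1)^k.
g_1(k) for k = 0…4: 1, -2, 4, -8, 16.
g_2(k) for k = 0…4: 1, 1, 1, 1, 1.
c_4 = Σ_k C(4,k)·g_1(k)·g_2(4−k) = 1·1·1 + 4·(-2)·1 + 6·4·1 + 4·(-8)·1 + 1·16·1 = 1 − 8 + 24 − 32 + 16 = 1.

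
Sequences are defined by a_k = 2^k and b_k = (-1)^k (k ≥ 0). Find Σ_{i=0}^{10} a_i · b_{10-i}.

This is [x^10] in the product of the two ordinary generating functions.
Σ = 1·1 + 2·(-1) + 4·1 + 8·(-1) + 16·1 + 32·(-1) + 64·1 + 128·(-1) + 256·1 + 512·(-1) + 1024·1 = 683.

683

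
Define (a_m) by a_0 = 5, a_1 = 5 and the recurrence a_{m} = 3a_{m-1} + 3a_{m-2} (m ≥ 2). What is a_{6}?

The ordinary generating function has denominator 1 - 3t - 3t^2.
Iterating the recurrence: a_0,…,a_{6} = 5, 5, 30, 105, 405, 1530, 5805.

5805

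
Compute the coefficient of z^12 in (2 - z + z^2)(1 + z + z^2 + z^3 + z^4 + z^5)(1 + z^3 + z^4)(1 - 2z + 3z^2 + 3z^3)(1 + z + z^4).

(2 - z + z^2) has coefficients 2,-1,1 for degrees 0…2.
(1 + z + z^2 + z^3 + z^4 + z^5) has coefficients 1,1,1,1,1,1,0,0,0,0,0,0,0 for degrees 0…12.
Multiplying by (1 + z^3 + z^4) gives running coefficients 1,1,1,2,3,3,2,2,2,1,0,0,0 for degrees 0…12.
Multiplying by (1 - 2z + 3z^2 + 3z^3) gives running coefficients 1,-1,2,6,5,6,11,16,13,9,10,9,3 for degrees 0…12.
Finally multiplying by (1 + z + z^4), the product of all factors after the first has coefficients 1,0,1,8,12,10,19,33,34,28,30,35,25 for degrees 0…12.
[z^12] = 2·25 − 1·35 + 1·30 = 45.

45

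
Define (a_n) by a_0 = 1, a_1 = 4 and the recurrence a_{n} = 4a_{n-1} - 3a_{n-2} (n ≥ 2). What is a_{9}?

29524

The ordinary generating function has denominator 1 - 4t + 3t^2.
Iterating the recurrence: a_0,…,a_{9} = 1, 4, 13, 40, 121, 364, 1093, 3280, 9841, 29524.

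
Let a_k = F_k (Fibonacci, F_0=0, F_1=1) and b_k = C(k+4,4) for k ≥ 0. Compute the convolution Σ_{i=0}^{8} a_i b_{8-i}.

1383

This is [x^8] in the product of the two ordinary generating functions.
Σ = 0·495 + 1·330 + 1·210 + 2·126 + 3·70 + 5·35 + 8·15 + 13·5 + 21·1 = 1383.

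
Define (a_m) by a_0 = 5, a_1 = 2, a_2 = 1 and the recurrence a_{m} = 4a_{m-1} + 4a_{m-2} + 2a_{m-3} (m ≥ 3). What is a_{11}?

The ordinary generating function has denominator 1 - 4t - 4t^2 - 2t^3.
Iterating the recurrence: a_0,…,a_{11} = 5, 2, 1, 22, 96, 474, 2324, 11384, 55780, 273304, 1339104, 6561192.

6561192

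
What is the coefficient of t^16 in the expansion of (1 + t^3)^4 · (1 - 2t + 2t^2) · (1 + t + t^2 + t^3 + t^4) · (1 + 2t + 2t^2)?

(1 + t^3)^4 has coefficients 1,0,0,4,0,0,6,0,0,4,0,0,1 for degrees 0…12.
(1 - 2t + 2t^2) has coefficients 1,-2,2,0,0,0,0,0,0,0,0,0,0,0,0,0,0 for degrees 0…16.
Multiplying by (1 + t + t^2 + t^3 + t^4) gives running coefficients 1,-1,1,1,1,0,2,0,0,0,0,0,0,0,0,0,0 for degrees 0…16.
Finally multiplying by (1 + 2t + 2t^2), the product of all factors after the first has coefficients 1,1,1,1,5,4,4,4,4,0,0,0,0,0,0,0,0 for degrees 0…16.
[t^16] = 1·0 + 4·0 + 6·0 + 4·4 + 1·5 = 21.

21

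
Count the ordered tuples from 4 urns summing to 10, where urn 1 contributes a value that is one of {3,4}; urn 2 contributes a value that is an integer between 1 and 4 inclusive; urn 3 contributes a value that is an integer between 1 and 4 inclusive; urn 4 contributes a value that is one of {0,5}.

The generating function for the choices is (q^3 + q^4)·(q + q^2 + q^3 + q^4)·(q + q^2 + q^3 + q^4)·(1 + q^5); the count is [q^10].
(q^3 + q^4) has coefficients 0,0,0,1,1 for degrees 0…4.
(q + q^2 + q^3 + q^4) has coefficients 0,1,1,1,1,0,0,0,0,0,0 for degrees 0…10.
Multiplying by (q + q^2 + q^3 + q^4) gives running coefficients 0,0,1,2,3,4,3,2,1,0,0 for degrees 0…10.
Finally multiplying by (1 + q^5), the product of all factors after the first has coefficients 0,0,1,2,3,4,3,3,3,3,4 for degrees 0…10.
[q^10] = 1·3 + 1·3 = 6.

6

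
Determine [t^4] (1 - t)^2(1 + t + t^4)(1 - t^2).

2

(1 - t)^2 has coefficients 1,-2,1 for degrees 0…2.
(1 + t + t^4) has coefficients 1,1,0,0,1 for degrees 0…4.
Finally multiplying by (1 - t^2), the product of all factors after the first has coefficients 1,1,-1,-1,1 for degrees 0…4.
[t^4] = 1·1 − 2·(-1) + 1·(-1) = 2.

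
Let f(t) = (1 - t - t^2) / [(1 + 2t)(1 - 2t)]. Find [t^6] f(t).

48

The denominator gives the recurrence a_n = 4a_(n−2) for n ≥ 3; the numerator fixes a_0 = 1, a_1 = -1, a_2 = 3.
Iterating: 1, -1, 3, -4, 12, -16, 48, so a_6 = 48.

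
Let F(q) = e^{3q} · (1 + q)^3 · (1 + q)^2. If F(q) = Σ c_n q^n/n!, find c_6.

83079

The EGF product rule gives c_6 = Σ_{k_1+k_2+k_3=6} C(6; k_1,k_2,k_3) · ∏ g_i(k_i), where e^{3q} gives (3)^k; (1+q)^3 gives the falling factorial (3)_k; (1+q)^2 gives the falling factorial (2)_k.
g_1(k) for k = 0…6: 1, 3, 9, 27, 81, 243, 729.
g_2(k) for k = 0…6: 1, 3, 6, 6, 0, 0, 0.
g_3(k) for k = 0…6: 1, 2, 2, 0, 0, 0, 0.
First combine the last two factors: h(k) = Σ_j C(k,j)·g_2(j)·g_3(k−j) for k = 0…6: 1, 5, 20, 60, 120, 120, 0.
c_6 = Σ_k C(6,k)·g_1(k)·h(6−k) = 6·3·120 + 15·9·120 + 20·27·60 + 15·81·20 + 6·243·5 + 1·729·1 = 2160 + 16200 + 32400 + 24300 + 7290 + 729 = 83079.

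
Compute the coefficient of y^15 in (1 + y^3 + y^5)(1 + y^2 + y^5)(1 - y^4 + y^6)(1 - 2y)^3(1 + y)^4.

38

(1 + y^3 + y^5) has coefficients 1,0,0,1,0,1 for degrees 0…5.
(1 + y^2 + y^5) has coefficients 1,0,1,0,0,1,0,0,0,0,0,0,0,0,0,0 for degrees 0…15.
Multiplying by (1 - y^4 + y^6) gives running coefficients 1,0,1,0,-1,1,0,0,1,-1,0,1,0,0,0,0 for degrees 0…15.
Multiplying by (1 - 2y)^3 gives running coefficients 1,-6,13,-14,11,-1,-18,20,-7,-7,18,-19,2,12,-8,0 for degrees 0…15.
Finally multiplying by (1 + y)^4, the product of all factors after the first has coefficients 1,-2,-5,6,10,5,1,-28,-28,12,10,3,-1,-29,-6,29 for degrees 0…15.
[y^15] = 1·29 + 1·(-1) + 1·10 = 38.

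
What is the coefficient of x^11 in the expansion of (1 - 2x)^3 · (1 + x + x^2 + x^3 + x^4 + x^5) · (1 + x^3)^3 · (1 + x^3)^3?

(1 - 2x)^3 has coefficients 1,-6,12,-8 for degrees 0…3.
(1 + x + x^2 + x^3 + x^4 + x^5) has coefficients 1,1,1,1,1,1,0,0,0,0,0,0 for degrees 0…11.
Multiplying by (1 + x^3)^3 gives running coefficients 1,1,1,4,4,4,6,6,6,4,4,4 for degrees 0…11.
Finally multiplying by (1 + x^3)^3, the product of all factors after the first has coefficients 1,1,1,7,7,7,21,21,21,35,35,35 for degrees 0…11.
[x^11] = 1·35 − 6·35 + 12·35 − 8·21 = 77.

77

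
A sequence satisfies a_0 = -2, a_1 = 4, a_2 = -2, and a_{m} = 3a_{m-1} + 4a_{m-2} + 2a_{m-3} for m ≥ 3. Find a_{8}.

5122

The ordinary generating function has denominator 1 - 3x - 4x^2 - 2x^3.
Iterating the recurrence: a_0,…,a_{8} = -2, 4, -2, 6, 18, 74, 306, 1250, 5122.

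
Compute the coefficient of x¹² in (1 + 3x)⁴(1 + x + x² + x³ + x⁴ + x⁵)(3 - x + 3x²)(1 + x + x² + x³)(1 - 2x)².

(1 + 3x)⁴ has coefficients 1,12,54,108,81 for degrees 0…4.
(1 + x + x² + x³ + x⁴ + x⁵) has coefficients 1,1,1,1,1,1,0,0,0,0,0,0,0 for degrees 0…12.
Multiplying by (3 - x + 3x²) gives running coefficients 3,2,5,5,5,5,2,3,0,0,0,0,0 for degrees 0…12.
Multiplying by (1 + x + x² + x³) gives running coefficients 3,5,10,15,17,20,17,15,10,5,3,0,0 for degrees 0…12.
Finally multiplying by (1 - 2x)², the product of all factors after the first has coefficients 3,-7,2,-5,-3,12,5,27,18,25,23,8,12 for degrees 0…12.
[x¹²] = 1·12 + 12·8 + 54·23 + 108·25 + 81·18 = 5508.

5508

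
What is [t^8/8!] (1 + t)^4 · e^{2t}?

The EGF product rule gives c_8 = Σ_{k_1+k_2=8} C(8; k_1,k_2) · ∏ g_i(k_i), where (1+t)^4 gives the falling factorial (4)_k; e^{2t} gives (2)^k.
g_1(k) for k = 0…8: 1, 4, 12, 24, 24, 0, 0, 0, 0.
g_2(k) for k = 0…8: 1, 2, 4, 8, 16, 32, 64, 128, 256.
c_8 = Σ_k C(8,k)·g_1(k)·g_2(8−k) = 1·1·256 + 8·4·128 + 28·12·64 + 56·24·32 + 70·24·16 = 256 + 4096 + 21504 + 43008 + 26880 = 95744.

95744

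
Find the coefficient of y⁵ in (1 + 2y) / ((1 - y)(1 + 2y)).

1

The denominator gives the recurrence a_n = −a_(n−1) + 2a_(n−2) for n ≥ 2; the numerator fixes a_0 = 1, a_1 = 1.
Iterating: 1, 1, 1, 1, 1, 1, so a_5 = 1.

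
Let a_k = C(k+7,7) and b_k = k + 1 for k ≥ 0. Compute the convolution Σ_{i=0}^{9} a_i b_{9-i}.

The convolution is the t^9 coefficient of A(t)B(t).
Σ = 1·10 + 8·9 + 36·8 + 120·7 + 330·6 + 792·5 + 1716·4 + 3432·3 + 6435·2 + 11440·1 = 48620.

48620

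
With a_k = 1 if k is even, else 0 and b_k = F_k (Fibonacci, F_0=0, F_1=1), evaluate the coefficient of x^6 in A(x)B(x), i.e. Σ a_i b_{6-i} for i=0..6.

This is [x^6] in the product of the two ordinary generating functions.
Σ = 1·8 + 0·5 + 1·3 + 0·2 + 1·1 + 0·1 + 1·0 = 12.

12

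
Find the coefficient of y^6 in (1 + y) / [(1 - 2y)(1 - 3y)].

2724

Partial fractions give a closed form: a_n = (-3)·2^n + (4)·3^n.
At n = 6: a_6 = 2724.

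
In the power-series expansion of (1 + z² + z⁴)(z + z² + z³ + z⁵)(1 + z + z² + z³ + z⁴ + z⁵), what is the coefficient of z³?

(1 + z² + z⁴) has coefficients 1,0,1,0 for degrees 0…3.
(z + z² + z³ + z⁵) has coefficients 0,1,1,1 for degrees 0…3.
Finally multiplying by (1 + z + z² + z³ + z⁴ + z⁵), the product of all factors after the first has coefficients 0,1,2,3 for degrees 0…3.
[z³] = 1·3 + 1·1 = 4.

4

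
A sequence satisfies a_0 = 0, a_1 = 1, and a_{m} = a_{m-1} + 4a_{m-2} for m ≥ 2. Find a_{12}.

The ordinary generating function has denominator 1 - t - 4t^2.
Iterating the recurrence: a_0,…,a_{12} = 0, 1, 1, 5, 9, 29, 65, 181, 441, 1165, 2929, 7589, 19305.

19305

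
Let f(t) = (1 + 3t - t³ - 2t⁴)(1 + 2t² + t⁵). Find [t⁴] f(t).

(1 + 3t - t³ - 2t⁴) has coefficients 1,3,0,-1,-2 for degrees 0…4.
(1 + 2t² + t⁵) has coefficients 1,0,2,0,0 for degrees 0…4.
[t⁴] = 1·0 + 3·0 − 1·0 − 2·1 = -2.

-2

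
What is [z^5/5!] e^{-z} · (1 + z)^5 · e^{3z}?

The EGF product rule gives c_5 = Σ_{k_1+k_2+k_3=5} C(5; k_1,k_2,k_3) · ∏ g_i(k_i), where e^{-z} gives (-1)^k; (1+z)^5 gives the falling factorial (5)_k; e^{3z} gives (3)^k.
g_1(k) for k = 0…5: 1, -1, 1, -1, 1, -1.
g_2(k) for k = 0…5: 1, 5, 20, 60, 120, 120.
g_3(k) for k = 0…5: 1, 3, 9, 27, 81, 243.
First combine the last two factors: h(k) = Σ_j C(k,j)·g_2(j)·g_3(k−j) for k = 0…5: 1, 8, 59, 402, 2541, 14988.
c_5 = Σ_k C(5,k)·g_1(k)·h(5−k) = 1·1·14988 + 5·(-1)·2541 + 10·1·402 + 10·(-1)·59 + 5·1·8 + 1·(-1)·1 = 14988 − 12705 + 4020 − 590 + 40 − 1 = 5752.

5752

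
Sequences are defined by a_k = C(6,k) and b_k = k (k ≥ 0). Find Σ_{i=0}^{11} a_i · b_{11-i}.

512

This is [x^11] in the product of the two ordinary generating functions.
Σ = 1·11 + 6·10 + 15·9 + 20·8 + 15·7 + 6·6 + 1·5 + 0·4 + 0·3 + 0·2 + 0·1 + 0·0 = 512.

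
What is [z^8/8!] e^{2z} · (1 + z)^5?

The EGF product rule gives c_8 = Σ_{k_1+k_2=8} C(8; k_1,k_2) · ∏ g_i(k_i), where e^{2z} gives (2)^k; (1+z)^5 gives the falling factorial (5)_k.
g_1(k) for k = 0…8: 1, 2, 4, 8, 16, 32, 64, 128, 256.
g_2(k) for k = 0…8: 1, 5, 20, 60, 120, 120, 0, 0, 0.
c_8 = Σ_k C(8,k)·g_1(k)·g_2(8−k) = 56·8·120 + 70·16·120 + 56·32·60 + 28·64·20 + 8·128·5 + 1·256·1 = 53760 + 134400 + 107520 + 35840 + 5120 + 256 = 336896.

336896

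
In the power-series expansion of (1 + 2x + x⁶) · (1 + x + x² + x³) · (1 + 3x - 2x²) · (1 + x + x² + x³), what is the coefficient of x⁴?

(1 + 2x + x⁶) has coefficients 1,2,0,0,0 for degrees 0…4.
(1 + x + x² + x³) has coefficients 1,1,1,1,0 for degrees 0…4.
Multiplying by (1 + 3x - 2x²) gives running coefficients 1,4,2,2,1 for degrees 0…4.
Finally multiplying by (1 + x + x² + x³), the product of all factors after the first has coefficients 1,5,7,9,9 for degrees 0…4.
[x⁴] = 1·9 + 2·9 = 27.

27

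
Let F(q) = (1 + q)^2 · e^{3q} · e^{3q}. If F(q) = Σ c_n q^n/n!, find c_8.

The EGF product rule gives c_8 = Σ_{k_1+k_2+k_3=8} C(8; k_1,k_2,k_3) · ∏ g_i(k_i), where (1+q)^2 gives the falling factorial (2)_k; e^{3q} gives (3)^k; e^{3q} gives (3)^k.
g_1(k) for k = 0…8: 1, 2, 2, 0, 0, 0, 0, 0, 0.
g_2(k) for k = 0…8: 1, 3, 9, 27, 81, 243, 729, 2187, 6561.
g_3(k) for k = 0…8: 1, 3, 9, 27, 81, 243, 729, 2187, 6561.
First combine the last two factors: h(k) = Σ_j C(k,j)·g_2(j)·g_3(k−j) for k = 0…8: 1, 6, 36, 216, 1296, 7776, 46656, 279936, 1679616.
c_8 = Σ_k C(8,k)·g_1(k)·h(8−k) = 1·1·1679616 + 8·2·279936 + 28·2·46656 = 1679616 + 4478976 + 2612736 = 8771328.

8771328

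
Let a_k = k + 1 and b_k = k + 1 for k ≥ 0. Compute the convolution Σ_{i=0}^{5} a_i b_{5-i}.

Write out a_i and b_{5-i} for i = 0,…,5 and sum the products.
Σ = 1·6 + 2·5 + 3·4 + 4·3 + 5·2 + 6·1 = 56.

56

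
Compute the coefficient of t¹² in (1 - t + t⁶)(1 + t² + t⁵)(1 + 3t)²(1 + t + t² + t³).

22

(1 - t + t⁶) has coefficients 1,-1,0,0,0,0,1 for degrees 0…6.
(1 + t² + t⁵) has coefficients 1,0,1,0,0,1,0,0,0,0,0,0,0 for degrees 0…12.
Multiplying by (1 + 3t)² gives running coefficients 1,6,10,6,9,1,6,9,0,0,0,0,0 for degrees 0…12.
Finally multiplying by (1 + t + t² + t³), the product of all factors after the first has coefficients 1,7,17,23,31,26,22,25,16,15,9,0,0 for degrees 0…12.
[t¹²] = 1·0 − 1·0 + 1·22 = 22.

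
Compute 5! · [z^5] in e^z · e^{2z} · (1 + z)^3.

The EGF product rule gives c_5 = Σ_{k_1+k_2+k_3=5} C(5; k_1,k_2,k_3) · ∏ g_i(k_i), where e^z gives (1)^k; e^{2z} gives (2)^k; (1+z)^3 gives the falling factorial (3)_k.
g_1(k) for k = 0…5: 1, 1, 1, 1, 1, 1.
g_2(k) for k = 0…5: 1, 2, 4, 8, 16, 32.
g_3(k) for k = 0…5: 1, 3, 6, 6, 0, 0.
First combine the last two factors: h(k) = Σ_j C(k,j)·g_2(j)·g_3(k−j) for k = 0…5: 1, 5, 22, 86, 304, 992.
c_5 = Σ_k C(5,k)·g_1(k)·h(5−k) = 1·1·992 + 5·1·304 + 10·1·86 + 10·1·22 + 5·1·5 + 1·1·1 = 992 + 1520 + 860 + 220 + 25 + 1 = 3618.

3618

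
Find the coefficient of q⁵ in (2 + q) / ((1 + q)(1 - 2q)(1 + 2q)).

Partial fractions give a closed form: a_n = (-1/3)·(-1)^n + (5/6)·2^n + (3/2)·(-2)^n.
At n = 5: a_5 = -21.

-21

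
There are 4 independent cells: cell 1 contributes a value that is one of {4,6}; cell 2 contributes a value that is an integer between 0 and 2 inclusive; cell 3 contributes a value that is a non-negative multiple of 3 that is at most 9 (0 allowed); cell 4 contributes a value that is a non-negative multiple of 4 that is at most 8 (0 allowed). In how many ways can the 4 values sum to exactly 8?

The generating function for the choices is (q⁴ + q⁶)·(1 + q + q²)·(1 + q³ + q⁶ + q⁹)·(1 + q⁴ + q⁸); the count is [q⁸].
(q⁴ + q⁶) has coefficients 0,0,0,0,1,0,1 for degrees 0…6.
(1 + q + q²) has coefficients 1,1,1,0,0,0,0,0,0 for degrees 0…8.
Multiplying by (1 + q³ + q⁶ + q⁹) gives running coefficients 1,1,1,1,1,1,1,1,1 for degrees 0…8.
Finally multiplying by (1 + q⁴ + q⁸), the product of all factors after the first has coefficients 1,1,1,1,2,2,2,2,3 for degrees 0…8.
[q⁸] = 1·2 + 1·1 = 3.

3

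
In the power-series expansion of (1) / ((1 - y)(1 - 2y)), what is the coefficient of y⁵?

63

Partial fractions give a closed form: a_n = (-1)·1^n + (2)·2^n.
At n = 5: a_5 = 63.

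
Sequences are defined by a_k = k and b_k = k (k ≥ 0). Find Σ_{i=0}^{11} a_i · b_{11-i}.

220

This is [x^11] in the product of the two ordinary generating functions.
Σ = 0·11 + 1·10 + 2·9 + 3·8 + 4·7 + 5·6 + 6·5 + 7·4 + 8·3 + 9·2 + 10·1 + 11·0 = 220.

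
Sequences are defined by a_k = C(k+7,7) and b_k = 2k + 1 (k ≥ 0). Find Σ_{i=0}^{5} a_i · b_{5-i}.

This is [x^5] in the product of the two ordinary generating functions.
Σ = 1·11 + 8·9 + 36·7 + 120·5 + 330·3 + 792·1 = 2717.

2717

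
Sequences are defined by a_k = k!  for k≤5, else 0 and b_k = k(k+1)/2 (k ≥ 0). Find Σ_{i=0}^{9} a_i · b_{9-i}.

This is [x^9] in the product of the two ordinary generating functions.
Σ = 1·45 + 1·36 + 2·28 + 6·21 + 24·15 + 120·10 + 0·6 + 0·3 + 0·1 + 0·0 = 1823.

1823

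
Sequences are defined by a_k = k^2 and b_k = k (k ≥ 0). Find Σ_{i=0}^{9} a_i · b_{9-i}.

This is [x^9] in the product of the two ordinary generating functions.
Σ = 0·9 + 1·8 + 4·7 + 9·6 + 16·5 + 25·4 + 36·3 + 49·2 + 64·1 + 81·0 = 540.

540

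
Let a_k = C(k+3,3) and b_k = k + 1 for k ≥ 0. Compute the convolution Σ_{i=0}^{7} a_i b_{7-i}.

Write out a_i and b_{7-i} for i = 0,…,7 and sum the products.
Σ = 1·8 + 4·7 + 10·6 + 20·5 + 35·4 + 56·3 + 84·2 + 120·1 = 792.

792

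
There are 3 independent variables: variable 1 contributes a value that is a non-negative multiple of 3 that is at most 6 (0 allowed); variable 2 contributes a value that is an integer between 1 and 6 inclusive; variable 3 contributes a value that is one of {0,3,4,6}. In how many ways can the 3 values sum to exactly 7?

The generating function for the choices is (1 + z^3 + z^6)·(z + z^2 + z^3 + z^4 + z^5 + z^6)·(1 + z^3 + z^4 + z^6); the count is [z^7].
(1 + z^3 + z^6) has coefficients 1,0,0,1,0,0,1 for degrees 0…6.
(z + z^2 + z^3 + z^4 + z^5 + z^6) has coefficients 0,1,1,1,1,1,1,0 for degrees 0…7.
Finally multiplying by (1 + z^3 + z^4 + z^6), the product of all factors after the first has coefficients 0,1,1,1,2,3,3,3 for degrees 0…7.
[z^7] = 1·3 + 1·2 + 1·1 = 6.

6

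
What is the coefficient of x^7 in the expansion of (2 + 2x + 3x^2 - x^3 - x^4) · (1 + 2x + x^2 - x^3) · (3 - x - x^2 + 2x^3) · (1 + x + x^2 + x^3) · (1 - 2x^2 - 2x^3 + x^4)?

(2 + 2x + 3x^2 - x^3 - x^4) has coefficients 2,2,3,-1,-1 for degrees 0…4.
(1 + 2x + x^2 - x^3) has coefficients 1,2,1,-1,0,0,0,0 for degrees 0…7.
Multiplying by (3 - x - x^2 + 2x^3) gives running coefficients 3,5,0,-4,4,3,-2,0 for degrees 0…7.
Multiplying by (1 + x + x^2 + x^3) gives running coefficients 3,8,8,4,5,3,1,5 for degrees 0…7.
Finally multiplying by (1 - 2x^2 - 2x^3 + x^4), the product of all factors after the first has coefficients 3,8,2,-18,-24,-13,-9,-7 for degrees 0…7.
[x^7] = 2·(-7) + 2·(-9) + 3·(-13) − 1·(-24) − 1·(-18) = -29.

-29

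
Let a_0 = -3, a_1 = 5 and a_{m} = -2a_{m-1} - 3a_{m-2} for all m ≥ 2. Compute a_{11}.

-1117

The ordinary generating function has denominator 1 + 2z + 3z^2.
Iterating the recurrence: a_0,…,a_{11} = -3, 5, -1, -13, 29, -19, -49, 155, -163, -139, 767, -1117.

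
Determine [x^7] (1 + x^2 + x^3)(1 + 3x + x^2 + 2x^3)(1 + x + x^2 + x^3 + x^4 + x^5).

(1 + x^2 + x^3) has coefficients 1,0,1,1 for degrees 0…3.
(1 + 3x + x^2 + 2x^3) has coefficients 1,3,1,2,0,0,0,0 for degrees 0…7.
Finally multiplying by (1 + x + x^2 + x^3 + x^4 + x^5), the product of all factors after the first has coefficients 1,4,5,7,7,7,6,3 for degrees 0…7.
[x^7] = 1·3 + 1·7 + 1·7 = 17.

17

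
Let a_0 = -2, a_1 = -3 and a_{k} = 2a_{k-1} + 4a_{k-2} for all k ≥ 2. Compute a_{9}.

-47616

The ordinary generating function has denominator 1 - 2t - 4t^2.
Iterating the recurrence: a_0,…,a_{9} = -2, -3, -14, -40, -136, -432, -1408, -4544, -14720, -47616.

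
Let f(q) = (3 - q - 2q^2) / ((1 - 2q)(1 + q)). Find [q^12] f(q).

The denominator gives the recurrence a_n = a_(n−1) + 2a_(n−2) for n ≥ 3; the numerator fixes a_0 = 3, a_1 = 2, a_2 = 6.
Iterating: 3, 2, 6, 10, 22, 42, 86, 170, 342, 682, 1366, 2730, 5462, so a_12 = 5462.

5462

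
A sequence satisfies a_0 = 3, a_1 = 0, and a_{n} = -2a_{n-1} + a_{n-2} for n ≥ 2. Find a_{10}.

The ordinary generating function has denominator 1 + 2q - q^2.
Iterating the recurrence: a_0,…,a_{10} = 3, 0, 3, -6, 15, -36, 87, -210, 507, -1224, 2955.

2955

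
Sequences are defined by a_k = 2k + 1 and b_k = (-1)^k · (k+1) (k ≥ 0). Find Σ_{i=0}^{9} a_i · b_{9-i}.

This is [x^9] in the product of the two ordinary generating functions.
Σ = 1·(-10) + 3·9 + 5·(-8) + 7·7 + 9·(-6) + 11·5 + 13·(-4) + 15·3 + 17·(-2) + 19·1 = 5.

5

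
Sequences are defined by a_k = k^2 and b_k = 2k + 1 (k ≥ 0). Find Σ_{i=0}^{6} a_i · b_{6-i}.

The convolution is the t^6 coefficient of A(t)B(t).
Σ = 0·13 + 1·11 + 4·9 + 9·7 + 16·5 + 25·3 + 36·1 = 301.

301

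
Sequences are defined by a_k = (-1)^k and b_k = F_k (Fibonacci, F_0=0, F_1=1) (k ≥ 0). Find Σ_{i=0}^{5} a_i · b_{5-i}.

4

This is [x^5] in the product of the two ordinary generating functions.
Σ = 1·5 − 1·3 + 1·2 − 1·1 + 1·1 − 1·0 = 4.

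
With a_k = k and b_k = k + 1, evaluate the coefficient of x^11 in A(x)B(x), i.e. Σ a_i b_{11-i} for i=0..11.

The convolution is the x^11 coefficient of A(x)B(x).
Σ = 0·12 + 1·11 + 2·10 + 3·9 + 4·8 + 5·7 + 6·6 + 7·5 + 8·4 + 9·3 + 10·2 + 11·1 = 286.

286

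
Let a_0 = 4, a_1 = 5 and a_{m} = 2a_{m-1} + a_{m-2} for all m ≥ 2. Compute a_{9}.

The ordinary generating function has denominator 1 - 2z - z^2.
Iterating the recurrence: a_0,…,a_{9} = 4, 5, 14, 33, 80, 193, 466, 1125, 2716, 6557.

6557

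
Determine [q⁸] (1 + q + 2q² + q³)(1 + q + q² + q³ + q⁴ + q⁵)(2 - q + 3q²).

11

(1 + q + 2q² + q³) has coefficients 1,1,2,1 for degrees 0…3.
(1 + q + q² + q³ + q⁴ + q⁵) has coefficients 1,1,1,1,1,1,0,0,0 for degrees 0…8.
Finally multiplying by (2 - q + 3q²), the product of all factors after the first has coefficients 2,1,4,4,4,4,2,3,0 for degrees 0…8.
[q⁸] = 1·0 + 1·3 + 2·2 + 1·4 = 11.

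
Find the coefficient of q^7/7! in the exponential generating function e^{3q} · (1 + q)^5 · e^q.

The EGF product rule gives c_7 = Σ_{k_1+k_2+k_3=7} C(7; k_1,k_2,k_3) · ∏ g_i(k_i), where e^{3q} gives (3)^k; (1+q)^5 gives the falling factorial (5)_k; e^q gives (1)^k.
g_1(k) for k = 0…7: 1, 3, 9, 27, 81, 243, 729, 2187.
g_2(k) for k = 0…7: 1, 5, 20, 60, 120, 120, 0, 0.
g_3(k) for k = 0…7: 1, 1, 1, 1, 1, 1, 1, 1.
First combine the last two factors: h(k) = Σ_j C(k,j)·g_2(j)·g_3(k−j) for k = 0…7: 1, 6, 31, 136, 501, 1546, 4051, 9276.
c_7 = Σ_k C(7,k)·g_1(k)·h(7−k) = 1·1·9276 + 7·3·4051 + 21·9·1546 + 35·27·501 + 35·81·136 + 21·243·31 + 7·729·6 + 1·2187·1 = 9276 + 85071 + 292194 + 473445 + 385560 + 158193 + 30618 + 2187 = 1436544.

1436544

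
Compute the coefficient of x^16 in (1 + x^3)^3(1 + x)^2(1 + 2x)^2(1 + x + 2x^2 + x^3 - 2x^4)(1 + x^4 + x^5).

84

(1 + x^3)^3 has coefficients 1,0,0,3,0,0,3,0,0,1 for degrees 0…9.
(1 + x)^2 has coefficients 1,2,1,0,0,0,0,0,0,0,0,0,0,0,0,0,0 for degrees 0…16.
Multiplying by (1 + 2x)^2 gives running coefficients 1,6,13,12,4,0,0,0,0,0,0,0,0,0,0,0,0 for degrees 0…16.
Multiplying by (1 + x + 2x^2 + x^3 - 2x^4) gives running coefficients 1,7,21,38,46,29,-6,-20,-8,0,0,0,0,0,0,0,0 for degrees 0…16.
Finally multiplying by (1 + x^4 + x^5), the product of all factors after the first has coefficients 1,7,21,38,47,37,22,39,76,75,23,-26,-28,-8,0,0,0 for degrees 0…16.
[x^16] = 1·0 + 3·(-8) + 3·23 + 1·39 = 84.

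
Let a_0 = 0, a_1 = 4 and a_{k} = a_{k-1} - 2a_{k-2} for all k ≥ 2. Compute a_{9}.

The ordinary generating function has denominator 1 - q + 2q^2.
Iterating the recurrence: a_0,…,a_{9} = 0, 4, 4, -4, -12, -4, 20, 28, -12, -68.

-68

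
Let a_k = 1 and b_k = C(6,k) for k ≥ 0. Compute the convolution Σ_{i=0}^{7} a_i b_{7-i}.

64

Write out a_i and b_{7-i} for i = 0,…,7 and sum the products.
Σ = 1·0 + 1·1 + 1·6 + 1·15 + 1·20 + 1·15 + 1·6 + 1·1 = 64.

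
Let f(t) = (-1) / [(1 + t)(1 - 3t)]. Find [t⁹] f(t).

-14762

The denominator gives the recurrence a_n = 2a_(n−1) + 3a_(n−2) for n ≥ 2; the numerator fixes a_0 = -1, a_1 = -2.
Iterating: -1, -2, -7, -20, -61, -182, -547, -1640, -4921, -14762, so a_9 = -14762.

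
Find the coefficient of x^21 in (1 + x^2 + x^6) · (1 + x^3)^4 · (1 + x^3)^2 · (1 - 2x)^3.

-128

(1 + x^2 + x^6) has coefficients 1,0,1,0,0,0,1 for degrees 0…6.
(1 + x^3)^4 has coefficients 1,0,0,4,0,0,6,0,0,4,0,0,1,0,0,0,0,0,0,0,0,0 for degrees 0…21.
Multiplying by (1 + x^3)^2 gives running coefficients 1,0,0,6,0,0,15,0,0,20,0,0,15,0,0,6,0,0,1,0,0,0 for degrees 0…21.
Finally multiplying by (1 - 2x)^3, the product of all factors after the first has coefficients 1,-6,12,-2,-36,72,-33,-90,180,-100,-120,240,-145,-90,180,-114,-36,72,-47,-6,12,-8 for degrees 0…21.
[x^21] = 1·(-8) + 1·(-6) + 1·(-114) = -128.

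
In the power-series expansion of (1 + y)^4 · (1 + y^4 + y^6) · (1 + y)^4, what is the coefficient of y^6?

(1 + y)^4 has coefficients 1,4,6,4,1 for degrees 0…4.
(1 + y^4 + y^6) has coefficients 1,0,0,0,1,0,1 for degrees 0…6.
Finally multiplying by (1 + y)^4, the product of all factors after the first has coefficients 1,4,6,4,2,4,7 for degrees 0…6.
[y^6] = 1·7 + 4·4 + 6·2 + 4·4 + 1·6 = 57.

57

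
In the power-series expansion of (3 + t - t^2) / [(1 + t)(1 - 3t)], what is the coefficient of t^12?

The denominator gives the recurrence a_n = 2a_(n−1) + 3a_(n−2) for n ≥ 3; the numerator fixes a_0 = 3, a_1 = 7, a_2 = 22.
Iterating: 3, 7, 22, 65, 196, 587, 1762, 5285, 15856, 47567, 142702, 428105, 1284316, so a_12 = 1284316.

1284316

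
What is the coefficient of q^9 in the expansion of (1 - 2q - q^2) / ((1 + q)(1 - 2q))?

The denominator gives the recurrence a_n = a_(n−1) + 2a_(n−2) for n ≥ 3; the numerator fixes a_0 = 1, a_1 = -1, a_2 = 0.
Iterating: 1, -1, 0, -2, -2, -6, -10, -22, -42, -86, so a_9 = -86.

-86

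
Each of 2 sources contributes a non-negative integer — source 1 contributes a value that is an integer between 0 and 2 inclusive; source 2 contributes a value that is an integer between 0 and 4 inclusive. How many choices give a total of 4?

3

The generating function for the choices is (1 + q + q^2)·(1 + q + q^2 + q^3 + q^4); the count is [q^4].
(1 + q + q^2) has coefficients 1,1,1 for degrees 0…2.
(1 + q + q^2 + q^3 + q^4) has coefficients 1,1,1,1,1 for degrees 0…4.
[q^4] = 1·1 + 1·1 + 1·1 = 3.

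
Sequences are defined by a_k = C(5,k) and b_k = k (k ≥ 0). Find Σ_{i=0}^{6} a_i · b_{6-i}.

The convolution is the t^6 coefficient of A(t)B(t).
Σ = 1·6 + 5·5 + 10·4 + 10·3 + 5·2 + 1·1 + 0·0 = 112.

112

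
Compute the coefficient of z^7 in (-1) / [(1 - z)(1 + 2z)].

Partial fractions give a closed form: a_n = (-1/3)·1^n + (-2/3)·(-2)^n.
At n = 7: a_7 = 85.

85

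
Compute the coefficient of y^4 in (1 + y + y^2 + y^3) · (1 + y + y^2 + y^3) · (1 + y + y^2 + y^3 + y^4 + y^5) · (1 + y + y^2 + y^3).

(1 + y + y^2 + y^3) has coefficients 1,1,1,1 for degrees 0…3.
(1 + y + y^2 + y^3) has coefficients 1,1,1,1,0 for degrees 0…4.
Multiplying by (1 + y + y^2 + y^3 + y^4 + y^5) gives running coefficients 1,2,3,4,4 for degrees 0…4.
Finally multiplying by (1 + y + y^2 + y^3), the product of all factors after the first has coefficients 1,3,6,10,13 for degrees 0…4.
[y^4] = 1·13 + 1·10 + 1·6 + 1·3 = 32.

32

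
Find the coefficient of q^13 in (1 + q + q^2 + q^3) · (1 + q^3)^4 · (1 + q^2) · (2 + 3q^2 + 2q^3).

(1 + q + q^2 + q^3) has coefficients 1,1,1,1 for degrees 0…3.
(1 + q^3)^4 has coefficients 1,0,0,4,0,0,6,0,0,4,0,0,1,0 for degrees 0…13.
Multiplying by (1 + q^2) gives running coefficients 1,0,1,4,0,4,6,0,6,4,0,4,1,0 for degrees 0…13.
Finally multiplying by (2 + 3q^2 + 2q^3), the product of all factors after the first has coefficients 2,0,5,10,3,22,20,12,38,20,18,32,10,12 for degrees 0…13.
[q^13] = 1·12 + 1·10 + 1·32 + 1·18 = 72.

72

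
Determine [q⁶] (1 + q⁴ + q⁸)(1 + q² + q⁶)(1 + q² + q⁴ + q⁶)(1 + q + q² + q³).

8

(1 + q⁴ + q⁸) has coefficients 1,0,0,0,1,0,0 for degrees 0…6.
(1 + q² + q⁶) has coefficients 1,0,1,0,0,0,1 for degrees 0…6.
Multiplying by (1 + q² + q⁴ + q⁶) gives running coefficients 1,0,2,0,2,0,3 for degrees 0…6.
Finally multiplying by (1 + q + q² + q³), the product of all factors after the first has coefficients 1,1,3,3,4,4,5 for degrees 0…6.
[q⁶] = 1·5 + 1·3 = 8.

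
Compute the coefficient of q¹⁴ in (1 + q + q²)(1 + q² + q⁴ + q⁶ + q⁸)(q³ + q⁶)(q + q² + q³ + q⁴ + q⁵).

(1 + q + q²) has coefficients 1,1,1 for degrees 0…2.
(1 + q² + q⁴ + q⁶ + q⁸) has coefficients 1,0,1,0,1,0,1,0,1,0,0,0,0,0,0 for degrees 0…14.
Multiplying by (q³ + q⁶) gives running coefficients 0,0,0,1,0,1,1,1,1,1,1,1,1,0,1 for degrees 0…14.
Finally multiplying by (q + q² + q³ + q⁴ + q⁵), the product of all factors after the first has coefficients 0,0,0,0,1,1,2,3,4,4,5,5,5,5,4 for degrees 0…14.
[q¹⁴] = 1·4 + 1·5 + 1·5 = 14.

14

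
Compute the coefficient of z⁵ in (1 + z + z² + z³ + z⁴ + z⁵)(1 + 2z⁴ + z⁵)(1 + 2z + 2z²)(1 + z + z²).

24

(1 + z + z² + z³ + z⁴ + z⁵) has coefficients 1,1,1,1,1,1 for degrees 0…5.
(1 + 2z⁴ + z⁵) has coefficients 1,0,0,0,2,1 for degrees 0…5.
Multiplying by (1 + 2z + 2z²) gives running coefficients 1,2,2,0,2,5 for degrees 0…5.
Finally multiplying by (1 + z + z²), the product of all factors after the first has coefficients 1,3,5,4,4,7 for degrees 0…5.
[z⁵] = 1·7 + 1·4 + 1·4 + 1·5 + 1·3 + 1·1 = 24.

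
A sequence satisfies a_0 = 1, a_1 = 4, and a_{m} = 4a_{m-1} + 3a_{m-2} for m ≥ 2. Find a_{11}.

The ordinary generating function has denominator 1 - 4z - 3z^2.
Iterating the recurrence: a_0,…,a_{11} = 1, 4, 19, 88, 409, 1900, 8827, 41008, 190513, 885076, 4111843, 19102600.

19102600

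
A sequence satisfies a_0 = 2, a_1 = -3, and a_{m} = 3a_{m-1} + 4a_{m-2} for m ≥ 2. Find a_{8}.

The ordinary generating function has denominator 1 - 3y - 4y^2.
Iterating the recurrence: a_0,…,a_{8} = 2, -3, -1, -15, -49, -207, -817, -3279, -13105.

-13105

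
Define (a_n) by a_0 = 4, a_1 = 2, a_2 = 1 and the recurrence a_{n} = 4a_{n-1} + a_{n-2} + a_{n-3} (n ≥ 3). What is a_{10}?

The ordinary generating function has denominator 1 - 4x - x^2 - x^3.
Iterating the recurrence: a_0,…,a_{10} = 4, 2, 1, 10, 43, 183, 785, 3366, 14432, 61879, 265314.

265314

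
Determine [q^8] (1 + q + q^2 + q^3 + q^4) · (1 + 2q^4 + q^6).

3

(1 + q + q^2 + q^3 + q^4) has coefficients 1,1,1,1,1 for degrees 0…4.
(1 + 2q^4 + q^6) has coefficients 1,0,0,0,2,0,1,0,0 for degrees 0…8.
[q^8] = 1·0 + 1·0 + 1·1 + 1·0 + 1·2 = 3.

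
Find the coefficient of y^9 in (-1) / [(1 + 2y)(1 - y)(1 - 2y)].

Partial fractions give a closed form: a_n = (-1/3)·(-2)^n + (1/3)·1^n + (-1)·2^n.
At n = 9: a_9 = -341.

-341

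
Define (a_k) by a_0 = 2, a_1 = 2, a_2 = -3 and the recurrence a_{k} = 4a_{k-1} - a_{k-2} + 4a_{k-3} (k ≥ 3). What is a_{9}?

-15418

The ordinary generating function has denominator 1 - 4y + y^2 - 4y^3.
Iterating the recurrence: a_0,…,a_{9} = 2, 2, -3, -6, -13, -58, -243, -966, -3853, -15418.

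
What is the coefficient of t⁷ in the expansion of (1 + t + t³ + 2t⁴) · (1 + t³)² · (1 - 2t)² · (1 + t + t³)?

4

(1 + t + t³ + 2t⁴) has coefficients 1,1,0,1,2 for degrees 0…4.
(1 + t³)² has coefficients 1,0,0,2,0,0,1,0 for degrees 0…7.
Multiplying by (1 - 2t)² gives running coefficients 1,-4,4,2,-8,8,1,-4 for degrees 0…7.
Finally multiplying by (1 + t + t³), the product of all factors after the first has coefficients 1,-3,0,7,-10,4,11,-11 for degrees 0…7.
[t⁷] = 1·(-11) + 1·11 + 1·(-10) + 2·7 = 4.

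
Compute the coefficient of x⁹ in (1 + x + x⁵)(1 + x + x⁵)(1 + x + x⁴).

2

(1 + x + x⁵) has coefficients 1,1,0,0,0,1 for degrees 0…5.
(1 + x + x⁵) has coefficients 1,1,0,0,0,1,0,0,0,0 for degrees 0…9.
Finally multiplying by (1 + x + x⁴), the product of all factors after the first has coefficients 1,2,1,0,1,2,1,0,0,1 for degrees 0…9.
[x⁹] = 1·1 + 1·0 + 1·1 = 2.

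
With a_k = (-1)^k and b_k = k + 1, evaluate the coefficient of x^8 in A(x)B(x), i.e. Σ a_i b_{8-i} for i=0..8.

5

Write out a_i and b_{8-i} for i = 0,…,8 and sum the products.
Σ = 1·9 − 1·8 + 1·7 − 1·6 + 1·5 − 1·4 + 1·3 − 1·2 + 1·1 = 5.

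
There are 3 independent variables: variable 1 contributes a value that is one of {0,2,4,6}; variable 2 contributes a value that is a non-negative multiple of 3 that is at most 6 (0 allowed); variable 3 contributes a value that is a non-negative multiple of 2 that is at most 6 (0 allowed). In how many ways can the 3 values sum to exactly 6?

The generating function for the choices is (1 + t² + t⁴ + t⁶)·(1 + t³ + t⁶)·(1 + t² + t⁴ + t⁶); the count is [t⁶].
(1 + t² + t⁴ + t⁶) has coefficients 1,0,1,0,1,0,1 for degrees 0…6.
(1 + t³ + t⁶) has coefficients 1,0,0,1,0,0,1 for degrees 0…6.
Finally multiplying by (1 + t² + t⁴ + t⁶), the product of all factors after the first has coefficients 1,0,1,1,1,1,2 for degrees 0…6.
[t⁶] = 1·2 + 1·1 + 1·1 + 1·1 = 5.

5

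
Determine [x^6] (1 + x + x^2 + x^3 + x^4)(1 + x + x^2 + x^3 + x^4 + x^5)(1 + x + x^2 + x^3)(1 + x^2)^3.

79

(1 + x + x^2 + x^3 + x^4) has coefficients 1,1,1,1,1 for degrees 0…4.
(1 + x + x^2 + x^3 + x^4 + x^5) has coefficients 1,1,1,1,1,1,0 for degrees 0…6.
Multiplying by (1 + x + x^2 + x^3) gives running coefficients 1,2,3,4,4,4,3 for degrees 0…6.
Finally multiplying by (1 + x^2)^3, the product of all factors after the first has coefficients 1,2,6,10,16,22,25 for degrees 0…6.
[x^6] = 1·25 + 1·22 + 1·16 + 1·10 + 1·6 = 79.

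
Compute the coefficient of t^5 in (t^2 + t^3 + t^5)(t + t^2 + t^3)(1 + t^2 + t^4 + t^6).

(t^2 + t^3 + t^5) has coefficients 0,0,1,1,0,1 for degrees 0…5.
(t + t^2 + t^3) has coefficients 0,1,1,1,0,0 for degrees 0…5.
Finally multiplying by (1 + t^2 + t^4 + t^6), the product of all factors after the first has coefficients 0,1,1,2,1,2 for degrees 0…5.
[t^5] = 1·2 + 1·1 + 1·0 = 3.

3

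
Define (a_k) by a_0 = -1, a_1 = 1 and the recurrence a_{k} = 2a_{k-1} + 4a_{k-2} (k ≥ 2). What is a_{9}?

The ordinary generating function has denominator 1 - 2z - 4z^2.
Iterating the recurrence: a_0,…,a_{9} = -1, 1, -2, 0, -8, -16, -64, -192, -640, -2048.

-2048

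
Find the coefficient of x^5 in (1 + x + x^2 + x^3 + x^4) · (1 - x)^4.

-1

(1 + x + x^2 + x^3 + x^4) has coefficients 1,1,1,1,1 for degrees 0…4.
(1 - x)^4 has coefficients 1,-4,6,-4,1,0 for degrees 0…5.
[x^5] = 1·0 + 1·1 + 1·(-4) + 1·6 + 1·(-4) = -1.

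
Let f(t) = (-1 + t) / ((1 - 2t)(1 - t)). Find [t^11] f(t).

The denominator gives the recurrence a_n = 3a_(n−1) − 2a_(n−2) for n ≥ 2; the numerator fixes a_0 = -1, a_1 = -2.
Iterating: -1, -2, -4, -8, -16, -32, -64, -128, -256, -512, -1024, -2048, so a_11 = -2048.

-2048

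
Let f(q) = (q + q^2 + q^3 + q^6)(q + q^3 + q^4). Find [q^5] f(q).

2

(q + q^2 + q^3 + q^6) has coefficients 0,1,1,1,0,0 for degrees 0…5.
(q + q^3 + q^4) has coefficients 0,1,0,1,1,0 for degrees 0…5.
[q^5] = 1·1 + 1·1 + 1·0 = 2.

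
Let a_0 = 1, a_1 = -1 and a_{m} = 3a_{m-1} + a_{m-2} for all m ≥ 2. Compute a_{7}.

-829

The ordinary generating function has denominator 1 - 3z - z^2.
Iterating the recurrence: a_0,…,a_{7} = 1, -1, -2, -7, -23, -76, -251, -829.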